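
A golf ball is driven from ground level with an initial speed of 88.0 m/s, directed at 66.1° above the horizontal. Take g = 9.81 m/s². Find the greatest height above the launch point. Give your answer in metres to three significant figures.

330 m

Components: vₓ = 88.00 cos 66.1° = 35.65 m/s, v_y0 = 88.00 sin 66.1° = 80.45 m/s.
Maximum height: H = v_y0² / (2g) = 80.45² / (2 × 9.81) = 329.9 m.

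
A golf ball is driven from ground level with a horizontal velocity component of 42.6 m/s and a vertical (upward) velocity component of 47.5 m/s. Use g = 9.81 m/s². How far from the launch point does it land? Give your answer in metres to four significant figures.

Flight time T = 2 v_y0 / g = 9.684 s.
Horizontal distance R = vₓ T = 42.60 × 9.684 = 412.5 m.

412.5 m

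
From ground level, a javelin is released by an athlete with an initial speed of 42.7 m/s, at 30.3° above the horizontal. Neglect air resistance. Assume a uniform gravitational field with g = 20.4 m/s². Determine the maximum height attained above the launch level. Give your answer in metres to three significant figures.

Resolve: vₓ = 42.70 cos 30.3° = 36.87 m/s and v_y0 = 42.70 sin 30.3° = 21.54 m/s.
Peak height H = v_y0² / (2g) = 464.12 / 40.80 = 11.38 m.

11.4 m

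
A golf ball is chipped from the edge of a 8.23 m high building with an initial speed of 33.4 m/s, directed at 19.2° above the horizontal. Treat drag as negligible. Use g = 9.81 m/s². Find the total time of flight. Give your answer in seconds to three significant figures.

2.83 s

Horizontal component vₓ = 33.40 cos 19.2° = 31.54 m/s; vertical v_y0 = 33.40 sin 19.2° = 10.98 m/s.
Vertical motion (up positive, ground at y = 0): 4.905 t² − (10.98) t − 8.23 = 0, so t = (10.98 + √(10.98² + 2·9.81·8.23)) / 9.81 = (10.98 + 16.80) / 9.81 = 2.832 s.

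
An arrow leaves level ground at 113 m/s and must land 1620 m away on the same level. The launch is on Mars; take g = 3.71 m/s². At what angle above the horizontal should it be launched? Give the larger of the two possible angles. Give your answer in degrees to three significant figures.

76.0°

R = v₀² sin 2θ / g gives sin 2θ = gR/v₀² = 3.71·1620/113² = 0.4707.
2θ = 28.08° or 180° − 28.08° = 151.9°, so θ = 14.04° or 75.96°.
The larger angle is 75.96°.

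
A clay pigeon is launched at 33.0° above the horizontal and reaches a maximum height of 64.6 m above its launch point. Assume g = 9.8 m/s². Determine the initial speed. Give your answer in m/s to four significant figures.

At the peak v_y = 0, so v_y0 = √(2gH) = √(2 × 9.80 × 64.6) = 35.58 m/s.
v_y0 = v₀ sin θ ⇒ v₀ = 35.58 / sin 33.0° = 65.33 m/s.

65.33 m/s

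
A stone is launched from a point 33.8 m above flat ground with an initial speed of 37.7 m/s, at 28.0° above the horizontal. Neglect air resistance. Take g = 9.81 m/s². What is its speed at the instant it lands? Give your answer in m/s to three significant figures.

45.7 m/s

Components: vₓ = 37.70 cos 28.0° = 33.29 m/s, v_y0 = 37.70 sin 28.0° = 17.70 m/s.
The projectile lands when y = 33.8 + (17.70) t − ½·9.81·t² = 0. Positive root: t = (17.70 + √(17.70² + 2·9.81·33.8)) / 9.81 = (17.70 + 31.25) / 9.81 = 4.989 s.
Vertical velocity at impact: v_y = v_y0 − g t = 17.70 − 9.81 × 4.989 = −31.25 m/s.
Speed: |v| = √(vₓ² + v_y²) = √(33.29² + 31.25²) = 45.66 m/s.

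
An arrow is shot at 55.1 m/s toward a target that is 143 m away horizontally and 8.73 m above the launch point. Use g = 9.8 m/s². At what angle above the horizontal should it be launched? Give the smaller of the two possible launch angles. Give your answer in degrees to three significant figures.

Trajectory: y = x tanθ − g x² (1 + tan²θ)/(2v₀²). With x = 143, y = 8.73, v₀ = 55.1, g = 9.80:
33.00 tan²θ − 143 tanθ + (41.73) = 0.
tanθ = [143 ± √(143² − 4 × 33.00 × (41.73))] / (2 × 33.00) = (143 ± 122.2) / 66.01, giving tanθ = 0.3147 or 4.018.
θ = 17.47° or 76.02°; the smaller is 17.47°.

17.5°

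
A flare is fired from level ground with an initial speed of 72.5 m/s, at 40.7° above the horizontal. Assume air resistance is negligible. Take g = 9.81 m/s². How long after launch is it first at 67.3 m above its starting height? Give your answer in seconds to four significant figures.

1.736 s

Resolve: vₓ = 72.50 cos 40.7° = 54.96 m/s and v_y0 = 72.50 sin 40.7° = 47.28 m/s.
Require v_y0 t − ½ g t² = 67.3, i.e. 4.905 t² − 47.28 t + 67.3 = 0.
t = [47.28 ± √(47.28² − 2·9.81·67.3)] / 9.81 = (47.28 ± 30.24) / 9.81, so t = 1.736 s or t = 7.902 s.
The first (ascending) time is 1.736 s.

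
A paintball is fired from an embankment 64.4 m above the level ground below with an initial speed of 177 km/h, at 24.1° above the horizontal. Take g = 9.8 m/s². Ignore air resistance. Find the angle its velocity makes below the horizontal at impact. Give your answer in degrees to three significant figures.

42.3°

Convert: 177 km/h = 177/3.6 = 49.17 m/s.
vₓ = 49.17 cos 24.1° = 44.88 m/s; v_y0 = 49.17 sin 24.1° = 20.08 m/s.
Vertical motion (up positive, ground at y = 0): 4.900 t² − (20.08) t − 64.4 = 0, so t = (20.08 + √(20.08² + 2·9.80·64.4)) / 9.80 = (20.08 + 40.81) / 9.80 = 6.213 s.
At impact: v_y = v_y0 − g t = −40.81 m/s; vₓ = 44.88 m/s.
Angle below horizontal: arctan(|v_y|/vₓ) = arctan(40.81/44.88) = 42.28°.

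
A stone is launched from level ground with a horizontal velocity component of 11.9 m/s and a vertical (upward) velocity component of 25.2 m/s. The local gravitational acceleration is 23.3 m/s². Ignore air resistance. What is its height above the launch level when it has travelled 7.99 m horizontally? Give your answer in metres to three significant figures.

Time to reach x = 7.99 m: t = x/vₓ = 7.99/11.90 = 0.6714 s.
Height: y = v_y0 t − ½ g t² = 25.20 × 0.6714 − 11.65 × 0.6714² = 16.92 − 5.252 = 11.67 m.

11.7 m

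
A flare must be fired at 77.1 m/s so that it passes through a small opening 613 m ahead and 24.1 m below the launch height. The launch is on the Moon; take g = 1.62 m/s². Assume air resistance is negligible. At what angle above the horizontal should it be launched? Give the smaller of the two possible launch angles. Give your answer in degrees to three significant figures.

Trajectory: y = x tanθ − g x² (1 + tan²θ)/(2v₀²). With x = 613, y = −24.1, v₀ = 77.1, g = 1.62:
51.20 tan²θ − 613 tanθ + (27.10) = 0.
tanθ = [613 ± √(613² − 4 × 51.20 × (27.10))] / (2 × 51.20) = (613 ± 608.5) / 102.4, giving tanθ = 0.04438 or 11.93.
θ = 2.541° or 85.21°; the smaller is 2.541°.

2.54°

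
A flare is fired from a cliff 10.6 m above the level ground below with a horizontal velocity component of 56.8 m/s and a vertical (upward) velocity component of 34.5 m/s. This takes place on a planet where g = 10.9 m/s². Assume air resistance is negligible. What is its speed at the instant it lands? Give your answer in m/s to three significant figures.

68.2 m/s

Vertical motion (up positive, ground at y = 0): 5.450 t² − (34.50) t − 10.6 = 0, so t = (34.50 + √(34.50² + 2·10.9·10.6)) / 10.9 = (34.50 + 37.70) / 10.9 = 6.624 s.
Vertical velocity at impact: v_y = v_y0 − g t = 34.50 − 10.9 × 6.624 = −37.70 m/s.
Speed: |v| = √(vₓ² + v_y²) = √(56.80² + 37.70²) = 68.17 m/s.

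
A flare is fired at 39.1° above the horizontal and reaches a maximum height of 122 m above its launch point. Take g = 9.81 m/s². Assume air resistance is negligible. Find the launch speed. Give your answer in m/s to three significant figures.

77.6 m/s

At the peak v_y = 0, so v_y0 = √(2gH) = √(2 × 9.81 × 122) = 48.92 m/s.
v_y0 = v₀ sin θ ⇒ v₀ = 48.92 / sin 39.1° = 77.58 m/s.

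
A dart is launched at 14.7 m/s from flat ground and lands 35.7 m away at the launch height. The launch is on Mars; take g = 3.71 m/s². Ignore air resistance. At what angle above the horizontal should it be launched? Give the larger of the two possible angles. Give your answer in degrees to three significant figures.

From R = (v₀²/g) sin 2θ: sin 2θ = 3.71 × 35.7 / 216.09 = 0.6129.
2θ = 37.80° or 180° − 37.80° = 142.2°, so θ = 18.90° or 71.10°.
The larger angle is 71.10°.

71.1°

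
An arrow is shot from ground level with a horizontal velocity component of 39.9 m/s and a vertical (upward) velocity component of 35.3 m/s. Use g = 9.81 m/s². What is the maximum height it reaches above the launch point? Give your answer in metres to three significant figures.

Peak height H = v_y0² / (2g) = 1246.1 / 19.62 = 63.51 m.

63.5 m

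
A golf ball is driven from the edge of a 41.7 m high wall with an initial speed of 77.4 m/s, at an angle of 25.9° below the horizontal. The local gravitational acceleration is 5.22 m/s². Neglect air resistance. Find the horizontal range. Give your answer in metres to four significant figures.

Components: vₓ = 77.40 cos 25.9° = 69.63 m/s, v_y0 = −33.81 m/s (downward).
With up positive and y = 0 at the ground: y(t) = 41.7 + (−33.81) t − 2.610 t². Setting y = 0 and taking the positive root: t = [−33.81 + √(33.81² + 2·5.22·41.7)] / 5.22 = (−33.81 + 39.73) / 5.22 = 1.134 s.
Horizontal distance: R = vₓ t = 69.63 × 1.134 = 78.96 m.

78.96 m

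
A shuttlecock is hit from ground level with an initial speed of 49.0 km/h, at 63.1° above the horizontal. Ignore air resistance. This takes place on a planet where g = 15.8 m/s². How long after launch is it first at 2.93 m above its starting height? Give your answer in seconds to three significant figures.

Convert: 49.0 km/h = 49.0/3.6 = 13.61 m/s.
vₓ = 13.61 cos 63.1° = 6.158 m/s; v_y0 = 13.61 sin 63.1° = 12.14 m/s.
Height y(t) = 12.14 t − 7.900 t² = 2.93 gives 7.900 t² − 12.14 t + 2.93 = 0.
t = [12.14 ± √(12.14² − 2·15.8·2.93)] / 15.8 = (12.14 ± 7.399) / 15.8, so t = 0.2999 s or t = 1.237 s.
The first (ascending) time is 0.2999 s.

0.300 s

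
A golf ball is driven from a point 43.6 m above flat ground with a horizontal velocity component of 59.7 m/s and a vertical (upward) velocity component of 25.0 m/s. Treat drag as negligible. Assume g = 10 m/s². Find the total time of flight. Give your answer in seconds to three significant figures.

The projectile lands when y = 43.6 + (25.00) t − ½·10.0·t² = 0. Positive root: t = (25.00 + √(25.00² + 2·10.0·43.6)) / 10.0 = (25.00 + 38.69) / 10.0 = 6.369 s.

6.37 s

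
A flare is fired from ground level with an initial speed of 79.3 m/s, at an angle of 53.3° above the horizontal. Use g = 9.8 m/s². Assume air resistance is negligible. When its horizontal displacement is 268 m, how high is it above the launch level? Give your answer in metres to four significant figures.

202.9 m

Components: vₓ = 79.30 cos 53.3° = 47.39 m/s, v_y0 = 79.30 sin 53.3° = 63.58 m/s.
At x = 268 m, t = x/vₓ = 268/47.39 = 5.655 s.
Height: y = v_y0 t − ½ g t² = 63.58 × 5.655 − 4.900 × 5.655² = 359.5 − 156.7 = 202.9 m.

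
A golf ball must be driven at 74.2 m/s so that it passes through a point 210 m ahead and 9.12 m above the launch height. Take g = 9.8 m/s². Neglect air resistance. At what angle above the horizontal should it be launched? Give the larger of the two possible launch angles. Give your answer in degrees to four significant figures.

78.93°

Trajectory: y = x tanθ − g x² (1 + tan²θ)/(2v₀²). With x = 210, y = 9.12, v₀ = 74.2, g = 9.80:
39.25 tan²θ − 210 tanθ + (48.37) = 0.
tanθ = [210 ± √(210² − 4 × 39.25 × (48.37))] / (2 × 39.25) = (210 ± 191.1) / 78.50, giving tanθ = 0.2412 or 5.109.
θ = 13.56° or 78.93°; the larger is 78.93°.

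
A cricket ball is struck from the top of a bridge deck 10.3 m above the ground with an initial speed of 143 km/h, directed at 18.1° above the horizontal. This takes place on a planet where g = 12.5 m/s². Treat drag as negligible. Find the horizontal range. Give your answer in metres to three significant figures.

98.4 m

Convert: 143 km/h = 143/3.6 = 39.72 m/s.
Horizontal component vₓ = 39.72 cos 18.1° = 37.76 m/s; vertical v_y0 = 39.72 sin 18.1° = 12.34 m/s.
With up positive and y = 0 at the ground: y(t) = 10.3 + (12.34) t − 6.250 t². Setting y = 0 and taking the positive root: t = [12.34 + √(12.34² + 2·12.5·10.3)] / 12.5 = (12.34 + 20.24) / 12.5 = 2.607 s.
Horizontal distance: R = vₓ t = 37.76 × 2.607 = 98.42 m.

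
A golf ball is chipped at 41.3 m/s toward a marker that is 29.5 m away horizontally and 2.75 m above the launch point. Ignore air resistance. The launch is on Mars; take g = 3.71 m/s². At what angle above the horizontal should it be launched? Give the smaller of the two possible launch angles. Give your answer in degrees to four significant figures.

7.171°

Trajectory: y = x tanθ − g x² (1 + tan²θ)/(2v₀²). With x = 29.5, y = 2.75, v₀ = 41.3, g = 3.71:
0.9464 tan²θ − 29.5 tanθ + (3.696) = 0.
tanθ = [29.5 ± √(29.5² − 4 × 0.9464 × (3.696))] / (2 × 0.9464) = (29.5 ± 29.26) / 1.893, giving tanθ = 0.1258 or 31.04.
θ = 7.171° or 88.16°; the smaller is 7.171°.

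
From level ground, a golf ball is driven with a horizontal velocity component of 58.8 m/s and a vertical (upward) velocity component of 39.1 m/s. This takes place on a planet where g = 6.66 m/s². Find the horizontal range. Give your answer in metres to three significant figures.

690 m

Flight time T = 2 v_y0 / g = 11.74 s.
Horizontal distance R = vₓ T = 58.80 × 11.74 = 690.4 m.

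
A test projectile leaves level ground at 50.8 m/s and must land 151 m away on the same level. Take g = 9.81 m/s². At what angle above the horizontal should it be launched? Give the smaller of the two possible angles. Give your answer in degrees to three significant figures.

R = v₀² sin 2θ / g gives sin 2θ = gR/v₀² = 9.81·151/50.8² = 0.5740.
2θ = 35.03° or 180° − 35.03° = 145.0°, so θ = 17.52° or 72.48°.
The smaller angle is 17.52°.

17.5°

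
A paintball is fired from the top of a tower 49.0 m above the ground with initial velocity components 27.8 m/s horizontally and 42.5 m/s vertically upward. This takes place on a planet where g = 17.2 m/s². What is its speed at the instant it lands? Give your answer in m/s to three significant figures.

With up positive and y = 0 at the ground: y(t) = 49.0 + (42.50) t − 8.600 t². Setting y = 0 and taking the positive root: t = [42.50 + √(42.50² + 2·17.2·49.0)] / 17.2 = (42.50 + 59.09) / 17.2 = 5.907 s.
Vertical velocity at impact: v_y = v_y0 − g t = 42.50 − 17.2 × 5.907 = −59.09 m/s.
Speed: |v| = √(vₓ² + v_y²) = √(27.80² + 59.09²) = 65.30 m/s.

65.3 m/s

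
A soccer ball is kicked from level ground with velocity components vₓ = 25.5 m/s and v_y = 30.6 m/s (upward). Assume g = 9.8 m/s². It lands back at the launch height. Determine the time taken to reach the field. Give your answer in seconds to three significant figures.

Landing at launch height ⇒ T = 2 v_y0 / g = 2 × 30.60 / 9.80 = 6.245 s.

6.24 s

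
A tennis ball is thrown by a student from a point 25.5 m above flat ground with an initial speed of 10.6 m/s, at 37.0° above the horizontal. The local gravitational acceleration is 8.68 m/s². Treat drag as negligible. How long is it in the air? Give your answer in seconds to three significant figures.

vₓ = 10.60 cos 37.0° = 8.466 m/s; v_y0 = 10.60 sin 37.0° = 6.379 m/s.
With up positive and y = 0 at the ground: y(t) = 25.5 + (6.379) t − 4.340 t². Setting y = 0 and taking the positive root: t = [6.379 + √(6.379² + 2·8.68·25.5)] / 8.68 = (6.379 + 21.99) / 8.68 = 3.268 s.

3.27 s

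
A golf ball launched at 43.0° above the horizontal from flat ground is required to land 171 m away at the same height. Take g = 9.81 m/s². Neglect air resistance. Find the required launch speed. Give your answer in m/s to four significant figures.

41.01 m/s

Level-ground range: R = v₀² sin(2θ)/g, so v₀ = √(gR / sin 2θ).
v₀ = √(9.81 × 171 / sin 86.00°) = √(1678 / 0.9976) = √1681.6 = 41.01 m/s.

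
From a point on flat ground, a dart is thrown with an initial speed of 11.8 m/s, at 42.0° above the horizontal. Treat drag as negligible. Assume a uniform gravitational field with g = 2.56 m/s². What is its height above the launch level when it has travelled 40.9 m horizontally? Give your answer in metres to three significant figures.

8.98 m

Horizontal component vₓ = 11.80 cos 42.0° = 8.769 m/s; vertical v_y0 = 11.80 sin 42.0° = 7.896 m/s.
Time to reach x = 40.9 m: t = x/vₓ = 40.9/8.769 = 4.664 s.
Height: y = v_y0 t − ½ g t² = 7.896 × 4.664 − 1.280 × 4.664² = 36.83 − 27.84 = 8.982 m.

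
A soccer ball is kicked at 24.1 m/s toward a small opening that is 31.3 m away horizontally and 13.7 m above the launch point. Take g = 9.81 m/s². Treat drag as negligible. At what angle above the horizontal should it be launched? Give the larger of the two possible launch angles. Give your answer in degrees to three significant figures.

Trajectory: y = x tanθ − g x² (1 + tan²θ)/(2v₀²). With x = 31.3, y = 13.7, v₀ = 24.1, g = 9.81:
8.274 tan²θ − 31.3 tanθ + (21.97) = 0.
tanθ = [31.3 ± √(31.3² − 4 × 8.274 × (21.97))] / (2 × 8.274) = (31.3 ± 15.89) / 16.55, giving tanθ = 0.9313 or 2.852.
θ = 42.96° or 70.68°; the larger is 70.68°.

70.7°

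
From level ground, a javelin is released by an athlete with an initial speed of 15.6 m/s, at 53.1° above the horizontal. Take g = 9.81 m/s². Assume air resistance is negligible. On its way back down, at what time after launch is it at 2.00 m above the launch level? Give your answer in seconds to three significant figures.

Components: vₓ = 15.60 cos 53.1° = 9.367 m/s, v_y0 = 15.60 sin 53.1° = 12.48 m/s.
Require v_y0 t − ½ g t² = 2.00, i.e. 4.905 t² − 12.48 t + 2.00 = 0.
Quadratic formula: t = (12.48 ± √116.39) / 9.81 = (12.48 ± 10.79) / 9.81 → t = 0.1719 s or 2.371 s.
The descending-branch root is 2.371 s.

2.37 s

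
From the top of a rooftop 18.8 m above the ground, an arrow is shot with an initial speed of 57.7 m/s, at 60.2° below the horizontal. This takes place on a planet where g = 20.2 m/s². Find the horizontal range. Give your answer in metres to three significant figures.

10.1 m

Components: vₓ = 57.70 cos 60.2° = 28.68 m/s, v_y0 = −50.07 m/s (downward).
Vertical motion (up positive, ground at y = 0): 10.10 t² − (−50.07) t − 18.8 = 0, so t = (−50.07 + √(50.07² + 2·20.2·18.8)) / 20.2 = (−50.07 + 57.15) / 20.2 = 0.3507 s.
Horizontal distance: R = vₓ t = 28.68 × 0.3507 = 10.06 m.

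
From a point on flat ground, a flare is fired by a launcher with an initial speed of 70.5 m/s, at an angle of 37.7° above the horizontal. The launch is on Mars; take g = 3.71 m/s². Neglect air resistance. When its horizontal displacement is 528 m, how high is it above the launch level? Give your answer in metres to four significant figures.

241.9 m

vₓ = 70.50 cos 37.7° = 55.78 m/s; v_y0 = 70.50 sin 37.7° = 43.11 m/s.
Time to reach x = 528 m: t = x/vₓ = 528/55.78 = 9.466 s.
Height: y = v_y0 t − ½ g t² = 43.11 × 9.466 − 1.855 × 9.466² = 408.1 − 166.2 = 241.9 m.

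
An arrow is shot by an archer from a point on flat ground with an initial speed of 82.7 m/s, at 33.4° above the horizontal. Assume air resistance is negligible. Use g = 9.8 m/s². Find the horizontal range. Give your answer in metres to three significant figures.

Resolve: vₓ = 82.70 cos 33.4° = 69.04 m/s and v_y0 = 82.70 sin 33.4° = 45.52 m/s.
Flight time T = 2 v_y0 / g = 9.291 s.
Horizontal distance R = vₓ T = 69.04 × 9.291 = 641.5 m.

641 m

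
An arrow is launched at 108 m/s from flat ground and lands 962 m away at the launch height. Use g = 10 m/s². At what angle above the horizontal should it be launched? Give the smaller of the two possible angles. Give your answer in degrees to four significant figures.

R = v₀² sin 2θ / g gives sin 2θ = gR/v₀² = 10.0·962/108² = 0.8248.
2θ = 55.56° or 180° − 55.56° = 124.4°, so θ = 27.78° or 62.22°.
The smaller angle is 27.78°.

27.78°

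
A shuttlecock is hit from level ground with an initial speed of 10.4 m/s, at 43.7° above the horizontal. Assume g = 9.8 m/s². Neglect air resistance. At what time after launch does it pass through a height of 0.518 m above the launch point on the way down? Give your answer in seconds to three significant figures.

vₓ = 10.40 cos 43.7° = 7.519 m/s; v_y0 = 10.40 sin 43.7° = 7.185 m/s.
Height y(t) = 7.185 t − 4.900 t² = 0.518 gives 4.900 t² − 7.185 t + 0.518 = 0.
t = [7.185 ± √(7.185² − 2·9.80·0.518)] / 9.80 = (7.185 ± 6.440) / 9.80, so t = 0.07604 s or t = 1.390 s.
The descending-branch root is 1.390 s.

1.39 s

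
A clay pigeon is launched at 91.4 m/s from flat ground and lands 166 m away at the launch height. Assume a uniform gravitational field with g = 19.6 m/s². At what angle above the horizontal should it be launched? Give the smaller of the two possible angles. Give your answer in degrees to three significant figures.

R = v₀² sin 2θ / g gives sin 2θ = gR/v₀² = 19.6·166/91.4² = 0.3895.
2θ = 22.92° or 180° − 22.92° = 157.1°, so θ = 11.46° or 78.54°.
The smaller angle is 11.46°.

11.5°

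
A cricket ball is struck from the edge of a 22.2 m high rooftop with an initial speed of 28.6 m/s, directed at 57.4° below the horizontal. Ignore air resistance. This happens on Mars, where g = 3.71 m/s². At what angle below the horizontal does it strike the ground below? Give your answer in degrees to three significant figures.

60.6°

vₓ = 28.60 cos 57.4° = 15.41 m/s; v_y0 = −24.09 m/s (downward).
With up positive and y = 0 at the ground: y(t) = 22.2 + (−24.09) t − 1.855 t². Setting y = 0 and taking the positive root: t = [−24.09 + √(24.09² + 2·3.71·22.2)] / 3.71 = (−24.09 + 27.30) / 3.71 = 0.8639 s.
At impact: v_y = v_y0 − g t = −27.30 m/s; vₓ = 15.41 m/s.
Angle below horizontal: arctan(|v_y|/vₓ) = arctan(27.30/15.41) = 60.56°.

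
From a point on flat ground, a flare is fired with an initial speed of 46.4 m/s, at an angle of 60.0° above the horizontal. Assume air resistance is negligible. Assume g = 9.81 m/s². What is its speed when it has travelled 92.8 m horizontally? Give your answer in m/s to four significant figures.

Horizontal component vₓ = 46.40 cos 60.0° = 23.20 m/s; vertical v_y0 = 46.40 sin 60.0° = 40.18 m/s.
x = vₓ t ⇒ t = 92.8/23.20 = 4.000 s.
Vertical velocity there: v_y = v_y0 − g t = 40.18 − 9.81 × 4.000 = 0.9436 m/s.
Speed: √(vₓ² + v_y²) = √(23.20² + 0.9436²) = 23.22 m/s.

23.22 m/s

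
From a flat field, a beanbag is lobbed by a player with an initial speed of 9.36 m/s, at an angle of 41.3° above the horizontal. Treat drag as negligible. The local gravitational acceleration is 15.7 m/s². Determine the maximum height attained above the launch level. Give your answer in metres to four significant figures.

1.215 m

Resolve: vₓ = 9.360 cos 41.3° = 7.032 m/s and v_y0 = 9.360 sin 41.3° = 6.178 m/s.
Maximum height: H = v_y0² / (2g) = 6.178² / (2 × 15.7) = 1.215 m.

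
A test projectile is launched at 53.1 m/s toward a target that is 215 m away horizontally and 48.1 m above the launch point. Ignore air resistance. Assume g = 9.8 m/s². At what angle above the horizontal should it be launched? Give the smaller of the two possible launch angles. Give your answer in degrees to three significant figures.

42.0°

Trajectory: y = x tanθ − g x² (1 + tan²θ)/(2v₀²). With x = 215, y = 48.1, v₀ = 53.1, g = 9.80:
80.33 tan²θ − 215 tanθ + (128.4) = 0.
tanθ = [215 ± √(215² − 4 × 80.33 × (128.4))] / (2 × 80.33) = (215 ± 70.41) / 160.7, giving tanθ = 0.9000 or 1.776.
θ = 41.99° or 60.62°; the smaller is 41.99°.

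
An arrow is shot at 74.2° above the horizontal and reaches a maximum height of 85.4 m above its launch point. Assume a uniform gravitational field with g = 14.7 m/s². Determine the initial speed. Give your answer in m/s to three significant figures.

52.1 m/s

At the peak v_y = 0, so v_y0 = √(2gH) = √(2 × 14.7 × 85.4) = 50.11 m/s.
v_y0 = v₀ sin θ ⇒ v₀ = 50.11 / sin 74.2° = 52.07 m/s.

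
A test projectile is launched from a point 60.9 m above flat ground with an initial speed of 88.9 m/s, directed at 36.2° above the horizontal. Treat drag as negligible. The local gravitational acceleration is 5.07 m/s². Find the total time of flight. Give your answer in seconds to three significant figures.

vₓ = 88.90 cos 36.2° = 71.74 m/s; v_y0 = 88.90 sin 36.2° = 52.50 m/s.
With up positive and y = 0 at the ground: y(t) = 60.9 + (52.50) t − 2.535 t². Setting y = 0 and taking the positive root: t = [52.50 + √(52.50² + 2·5.07·60.9)] / 5.07 = (52.50 + 58.09) / 5.07 = 21.81 s.

21.8 s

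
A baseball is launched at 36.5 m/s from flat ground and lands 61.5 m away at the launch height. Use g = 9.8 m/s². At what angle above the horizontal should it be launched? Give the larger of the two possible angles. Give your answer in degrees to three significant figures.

76.6°

Level-ground range R = v₀² sin(2θ)/g ⇒ sin(2θ) = gR/v₀² = 9.80 × 61.5 / 36.5² = 0.4524.
2θ = 26.90° or 180° − 26.90° = 153.1°, so θ = 13.45° or 76.55°.
The larger angle is 76.55°.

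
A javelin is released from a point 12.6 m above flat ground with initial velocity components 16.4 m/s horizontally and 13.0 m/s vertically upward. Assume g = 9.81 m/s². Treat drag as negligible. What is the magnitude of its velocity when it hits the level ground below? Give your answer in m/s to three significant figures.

Vertical motion (up positive, ground at y = 0): 4.905 t² − (13.00) t − 12.6 = 0, so t = (13.00 + √(13.00² + 2·9.81·12.6)) / 9.81 = (13.00 + 20.40) / 9.81 = 3.405 s.
Vertical velocity at impact: v_y = v_y0 − g t = 13.00 − 9.81 × 3.405 = −20.40 m/s.
Speed: |v| = √(vₓ² + v_y²) = √(16.40² + 20.40²) = 26.18 m/s.

26.2 m/s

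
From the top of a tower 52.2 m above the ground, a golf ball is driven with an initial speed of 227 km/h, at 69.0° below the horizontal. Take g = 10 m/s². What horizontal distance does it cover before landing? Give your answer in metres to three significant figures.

18.7 m

Convert: 227 km/h = 227/3.6 = 63.06 m/s.
Components: vₓ = 63.06 cos 69.0° = 22.60 m/s, v_y0 = −58.87 m/s (downward).
Vertical motion (up positive, ground at y = 0): 5.000 t² − (−58.87) t − 52.2 = 0, so t = (−58.87 + √(58.87² + 2·10.0·52.2)) / 10.0 = (−58.87 + 67.15) / 10.0 = 0.8284 s.
Horizontal distance: R = vₓ t = 22.60 × 0.8284 = 18.72 m.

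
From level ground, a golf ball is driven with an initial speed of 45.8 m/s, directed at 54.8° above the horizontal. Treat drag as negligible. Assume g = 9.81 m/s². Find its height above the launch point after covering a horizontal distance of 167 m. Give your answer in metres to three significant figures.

Components: vₓ = 45.80 cos 54.8° = 26.40 m/s, v_y0 = 45.80 sin 54.8° = 37.43 m/s.
Time to reach x = 167 m: t = x/vₓ = 167/26.40 = 6.326 s.
Height: y = v_y0 t − ½ g t² = 37.43 × 6.326 − 4.905 × 6.326² = 236.7 − 196.3 = 40.47 m.

40.5 m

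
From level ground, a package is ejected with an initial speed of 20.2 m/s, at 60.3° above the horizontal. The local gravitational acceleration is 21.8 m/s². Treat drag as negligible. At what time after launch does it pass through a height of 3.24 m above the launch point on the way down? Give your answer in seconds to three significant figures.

Resolve: vₓ = 20.20 cos 60.3° = 10.01 m/s and v_y0 = 20.20 sin 60.3° = 17.55 m/s.
Require v_y0 t − ½ g t² = 3.24, i.e. 10.90 t² − 17.55 t + 3.24 = 0.
t = [17.55 ± √(17.55² − 2·21.8·3.24)] / 21.8 = (17.55 ± 12.91) / 21.8, so t = 0.2128 s or t = 1.397 s.
The descending-branch root is 1.397 s.

1.40 s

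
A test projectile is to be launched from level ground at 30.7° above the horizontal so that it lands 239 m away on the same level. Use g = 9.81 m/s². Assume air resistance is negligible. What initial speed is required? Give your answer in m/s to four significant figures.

51.68 m/s

From R = (v₀² / g) sin 2θ: v₀ = √(gR / sin 2θ).
v₀ = √(9.81 × 239 / sin 61.40°) = √(2345 / 0.8780) = √2670.4 = 51.68 m/s.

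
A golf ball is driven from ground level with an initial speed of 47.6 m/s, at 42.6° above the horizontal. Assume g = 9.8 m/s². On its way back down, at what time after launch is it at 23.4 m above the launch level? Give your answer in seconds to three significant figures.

5.74 s

Resolve: vₓ = 47.60 cos 42.6° = 35.04 m/s and v_y0 = 47.60 sin 42.6° = 32.22 m/s.
Require v_y0 t − ½ g t² = 23.4, i.e. 4.900 t² − 32.22 t + 23.4 = 0.
t = [32.22 ± √(32.22² − 2·9.80·23.4)] / 9.80 = (32.22 ± 24.07) / 9.80, so t = 0.8314 s or t = 5.744 s.
The descending-branch root is 5.744 s.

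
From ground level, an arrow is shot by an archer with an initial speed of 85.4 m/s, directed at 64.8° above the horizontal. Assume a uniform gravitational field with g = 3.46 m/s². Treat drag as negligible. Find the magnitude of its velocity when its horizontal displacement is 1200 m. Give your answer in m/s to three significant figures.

Resolve: vₓ = 85.40 cos 64.8° = 36.36 m/s and v_y0 = 85.40 sin 64.8° = 77.27 m/s.
At x = 1200 m, t = x/vₓ = 1200/36.36 = 33.00 s.
Vertical velocity there: v_y = v_y0 − g t = 77.27 − 3.46 × 33.00 = −36.91 m/s.
Speed: √(vₓ² + v_y²) = √(36.36² + 36.91²) = 51.82 m/s.

51.8 m/s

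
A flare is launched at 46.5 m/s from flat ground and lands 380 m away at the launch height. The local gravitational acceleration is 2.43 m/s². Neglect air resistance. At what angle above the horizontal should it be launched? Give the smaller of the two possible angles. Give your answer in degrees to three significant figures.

12.6°

R = v₀² sin 2θ / g gives sin 2θ = gR/v₀² = 2.43·380/46.5² = 0.4271.
2θ = 25.28° or 180° − 25.28° = 154.7°, so θ = 12.64° or 77.36°.
The smaller angle is 12.64°.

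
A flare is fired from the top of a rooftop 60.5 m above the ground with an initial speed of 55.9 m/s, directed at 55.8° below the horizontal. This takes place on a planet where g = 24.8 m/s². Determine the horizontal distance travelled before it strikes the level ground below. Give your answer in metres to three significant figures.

vₓ = 55.90 cos 55.8° = 31.42 m/s; v_y0 = −46.23 m/s (downward).
Vertical motion (up positive, ground at y = 0): 12.40 t² − (−46.23) t − 60.5 = 0, so t = (−46.23 + √(46.23² + 2·24.8·60.5)) / 24.8 = (−46.23 + 71.68) / 24.8 = 1.026 s.
Horizontal distance: R = vₓ t = 31.42 × 1.026 = 32.24 m.

32.2 m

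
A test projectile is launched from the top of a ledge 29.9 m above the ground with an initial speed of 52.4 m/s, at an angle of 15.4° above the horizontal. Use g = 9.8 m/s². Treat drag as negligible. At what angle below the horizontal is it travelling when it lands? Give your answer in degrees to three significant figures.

28.9°

Resolve: vₓ = 52.40 cos 15.4° = 50.52 m/s and v_y0 = 52.40 sin 15.4° = 13.92 m/s.
With up positive and y = 0 at the ground: y(t) = 29.9 + (13.92) t − 4.900 t². Setting y = 0 and taking the positive root: t = [13.92 + √(13.92² + 2·9.80·29.9)] / 9.80 = (13.92 + 27.92) / 9.80 = 4.269 s.
At impact: v_y = v_y0 − g t = −27.92 m/s; vₓ = 50.52 m/s.
Angle below horizontal: arctan(|v_y|/vₓ) = arctan(27.92/50.52) = 28.93°.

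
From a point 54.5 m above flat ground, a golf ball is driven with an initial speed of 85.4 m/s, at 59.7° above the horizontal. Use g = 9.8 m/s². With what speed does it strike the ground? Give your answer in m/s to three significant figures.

Resolve: vₓ = 85.40 cos 59.7° = 43.09 m/s and v_y0 = 85.40 sin 59.7° = 73.73 m/s.
The projectile lands when y = 54.5 + (73.73) t − ½·9.80·t² = 0. Positive root: t = (73.73 + √(73.73² + 2·9.80·54.5)) / 9.80 = (73.73 + 80.65) / 9.80 = 15.75 s.
Vertical velocity at impact: v_y = v_y0 − g t = 73.73 − 9.80 × 15.75 = −80.65 m/s.
Speed: |v| = √(vₓ² + v_y²) = √(43.09² + 80.65²) = 91.44 m/s.

91.4 m/s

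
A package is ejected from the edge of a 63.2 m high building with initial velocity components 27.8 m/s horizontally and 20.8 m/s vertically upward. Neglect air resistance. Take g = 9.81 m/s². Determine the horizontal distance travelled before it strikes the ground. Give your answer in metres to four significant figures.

174.8 m

Vertical motion (up positive, ground at y = 0): 4.905 t² − (20.80) t − 63.2 = 0, so t = (20.80 + √(20.80² + 2·9.81·63.2)) / 9.81 = (20.80 + 40.90) / 9.81 = 6.289 s.
Horizontal distance: R = vₓ t = 27.80 × 6.289 = 174.8 m.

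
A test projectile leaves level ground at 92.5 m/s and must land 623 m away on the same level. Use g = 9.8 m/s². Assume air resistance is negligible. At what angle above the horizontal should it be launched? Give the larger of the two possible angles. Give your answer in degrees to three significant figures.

R = v₀² sin 2θ / g gives sin 2θ = gR/v₀² = 9.80·623/92.5² = 0.7136.
2θ = 45.53° or 180° − 45.53° = 134.5°, so θ = 22.76° or 67.24°.
The larger angle is 67.24°.

67.2°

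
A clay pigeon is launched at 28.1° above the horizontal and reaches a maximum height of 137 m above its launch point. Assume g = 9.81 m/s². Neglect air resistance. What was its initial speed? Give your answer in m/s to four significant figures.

110.1 m/s

At the peak v_y = 0, so v_y0 = √(2gH) = √(2 × 9.81 × 137) = 51.85 m/s.
v_y0 = v₀ sin θ ⇒ v₀ = 51.85 / sin 28.1° = 110.1 m/s.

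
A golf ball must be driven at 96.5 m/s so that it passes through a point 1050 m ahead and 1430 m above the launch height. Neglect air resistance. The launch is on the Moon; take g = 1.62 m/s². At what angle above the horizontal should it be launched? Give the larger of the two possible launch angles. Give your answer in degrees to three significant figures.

83.8°

Trajectory: y = x tanθ − g x² (1 + tan²θ)/(2v₀²). With x = 1050, y = 1430, v₀ = 96.5, g = 1.62:
95.90 tan²θ − 1050 tanθ + (1526) = 0.
tanθ = [1050 ± √(1050² − 4 × 95.90 × (1526))] / (2 × 95.90) = (1050 ± 719.2) / 191.8, giving tanθ = 1.725 or 9.224.
θ = 59.90° or 83.81°; the larger is 83.81°.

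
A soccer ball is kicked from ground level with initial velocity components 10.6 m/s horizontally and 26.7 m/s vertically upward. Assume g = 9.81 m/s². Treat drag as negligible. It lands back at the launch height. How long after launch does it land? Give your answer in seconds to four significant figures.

Time of flight on level ground: T = 2 v_y0 / g = 2 × 26.70 / 9.81 = 5.443 s.

5.443 s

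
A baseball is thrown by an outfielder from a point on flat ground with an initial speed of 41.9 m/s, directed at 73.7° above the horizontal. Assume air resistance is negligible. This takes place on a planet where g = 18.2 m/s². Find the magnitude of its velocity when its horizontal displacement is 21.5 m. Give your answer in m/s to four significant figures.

13.66 m/s

Resolve: vₓ = 41.90 cos 73.7° = 11.76 m/s and v_y0 = 41.90 sin 73.7° = 40.22 m/s.
Time to reach x = 21.5 m: t = x/vₓ = 21.5/11.76 = 1.828 s.
Vertical velocity there: v_y = v_y0 − g t = 40.22 − 18.2 × 1.828 = 6.942 m/s.
Speed: √(vₓ² + v_y²) = √(11.76² + 6.942²) = 13.66 m/s.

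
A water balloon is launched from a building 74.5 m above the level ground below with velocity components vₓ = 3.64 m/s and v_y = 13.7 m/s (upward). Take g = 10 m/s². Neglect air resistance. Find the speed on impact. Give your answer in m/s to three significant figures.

41.1 m/s

Vertical motion (up positive, ground at y = 0): 5.000 t² − (13.70) t − 74.5 = 0, so t = (13.70 + √(13.70² + 2·10.0·74.5)) / 10.0 = (13.70 + 40.96) / 10.0 = 5.466 s.
Vertical velocity at impact: v_y = v_y0 − g t = 13.70 − 10.0 × 5.466 = −40.96 m/s.
Speed: |v| = √(vₓ² + v_y²) = √(3.640² + 40.96²) = 41.12 m/s.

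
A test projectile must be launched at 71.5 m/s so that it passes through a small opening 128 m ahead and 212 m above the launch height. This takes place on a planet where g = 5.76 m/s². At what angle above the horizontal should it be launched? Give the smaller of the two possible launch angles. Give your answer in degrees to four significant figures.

Trajectory: y = x tanθ − g x² (1 + tan²θ)/(2v₀²). With x = 128, y = 212, v₀ = 71.5, g = 5.76:
9.230 tan²θ − 128 tanθ + (221.2) = 0.
tanθ = [128 ± √(128² − 4 × 9.230 × (221.2))] / (2 × 9.230) = (128 ± 90.64) / 18.46, giving tanθ = 2.024 or 11.84.
θ = 63.70° or 85.17°; the smaller is 63.70°.

63.70°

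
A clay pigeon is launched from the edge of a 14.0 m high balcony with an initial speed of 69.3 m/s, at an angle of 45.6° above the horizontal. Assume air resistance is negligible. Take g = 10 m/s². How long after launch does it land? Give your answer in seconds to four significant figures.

vₓ = 69.30 cos 45.6° = 48.49 m/s; v_y0 = 69.30 sin 45.6° = 49.51 m/s.
With up positive and y = 0 at the ground: y(t) = 14.0 + (49.51) t − 5.000 t². Setting y = 0 and taking the positive root: t = [49.51 + √(49.51² + 2·10.0·14.0)] / 10.0 = (49.51 + 52.26) / 10.0 = 10.18 s.

10.18 s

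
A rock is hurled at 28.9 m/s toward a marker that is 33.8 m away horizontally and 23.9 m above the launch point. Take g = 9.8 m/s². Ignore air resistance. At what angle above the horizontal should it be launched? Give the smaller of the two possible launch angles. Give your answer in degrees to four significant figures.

49.79°

Trajectory: y = x tanθ − g x² (1 + tan²θ)/(2v₀²). With x = 33.8, y = 23.9, v₀ = 28.9, g = 9.80:
6.702 tan²θ − 33.8 tanθ + (30.60) = 0.
tanθ = [33.8 ± √(33.8² − 4 × 6.702 × (30.60))] / (2 × 6.702) = (33.8 ± 17.94) / 13.40, giving tanθ = 1.183 or 3.860.
θ = 49.79° or 75.48°; the smaller is 49.79°.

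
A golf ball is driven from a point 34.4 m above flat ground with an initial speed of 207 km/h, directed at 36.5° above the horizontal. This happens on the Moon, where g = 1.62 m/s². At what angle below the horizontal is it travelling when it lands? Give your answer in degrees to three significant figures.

37.8°

Convert: 207 km/h = 207/3.6 = 57.50 m/s.
Horizontal component vₓ = 57.50 cos 36.5° = 46.22 m/s; vertical v_y0 = 57.50 sin 36.5° = 34.20 m/s.
Vertical motion (up positive, ground at y = 0): 0.8100 t² − (34.20) t − 34.4 = 0, so t = (34.20 + √(34.20² + 2·1.62·34.4)) / 1.62 = (34.20 + 35.79) / 1.62 = 43.21 s.
At impact: v_y = v_y0 − g t = −35.79 m/s; vₓ = 46.22 m/s.
Angle below horizontal: arctan(|v_y|/vₓ) = arctan(35.79/46.22) = 37.75°.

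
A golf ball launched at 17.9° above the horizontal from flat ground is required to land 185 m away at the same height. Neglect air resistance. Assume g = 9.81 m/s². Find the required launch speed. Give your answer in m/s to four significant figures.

Level-ground range: R = v₀² sin(2θ)/g, so v₀ = √(gR / sin 2θ).
v₀ = √(9.81 × 185 / sin 35.80°) = √(1815 / 0.5850) = √3102.5 = 55.70 m/s.

55.70 m/s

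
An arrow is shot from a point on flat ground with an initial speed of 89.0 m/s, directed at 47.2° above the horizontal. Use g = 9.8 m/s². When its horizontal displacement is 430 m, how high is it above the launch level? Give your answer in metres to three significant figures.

Components: vₓ = 89.00 cos 47.2° = 60.47 m/s, v_y0 = 89.00 sin 47.2° = 65.30 m/s.
At x = 430 m, t = x/vₓ = 430/60.47 = 7.111 s.
Height: y = v_y0 t − ½ g t² = 65.30 × 7.111 − 4.900 × 7.111² = 464.4 − 247.8 = 216.6 m.

217 m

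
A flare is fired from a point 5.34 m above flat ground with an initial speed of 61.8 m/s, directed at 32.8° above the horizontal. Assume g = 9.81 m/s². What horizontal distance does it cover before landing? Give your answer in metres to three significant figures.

Components: vₓ = 61.80 cos 32.8° = 51.95 m/s, v_y0 = 61.80 sin 32.8° = 33.48 m/s.
The projectile lands when y = 5.34 + (33.48) t − ½·9.81·t² = 0. Positive root: t = (33.48 + √(33.48² + 2·9.81·5.34)) / 9.81 = (33.48 + 35.01) / 9.81 = 6.981 s.
Horizontal distance: R = vₓ t = 51.95 × 6.981 = 362.6 m.

363 m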